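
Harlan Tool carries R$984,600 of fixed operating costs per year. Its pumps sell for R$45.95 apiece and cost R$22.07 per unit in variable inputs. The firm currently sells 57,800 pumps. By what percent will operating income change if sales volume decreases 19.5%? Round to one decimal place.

Total contribution margin = 57,800 × R$23.88 = R$1,380,264.00.
EBIT = R$1,380,264.00 − R$984,600 = R$395,664.00.
DOL = contribution ÷ EBIT = R$1,380,264.00 ÷ R$395,664.00 = 3.4885.
So EBIT moves 3.4885 × (-19.5%) = -68.0%.

-68.0%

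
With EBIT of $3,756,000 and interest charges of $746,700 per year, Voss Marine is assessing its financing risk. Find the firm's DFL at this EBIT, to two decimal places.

1.25

Interest = $746,700.00.
DFL = EBIT ÷ (EBIT − I) = $3,756,000 ÷ ($3,756,000 − $746,700.00) = $3,756,000 ÷ $3,009,300.00 = 1.2481.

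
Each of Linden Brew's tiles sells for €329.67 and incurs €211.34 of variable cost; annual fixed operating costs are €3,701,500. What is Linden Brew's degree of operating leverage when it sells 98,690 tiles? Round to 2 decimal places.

1.46

Total contribution margin = 98,690 × €118.33 = €11,677,987.70.
Subtracting fixed costs: EBIT = €11,677,987.70 − €3,701,500 = €7,976,487.70.
So DOL = total CM / EBIT = €11,677,987.70 / €7,976,487.70 = 1.4641.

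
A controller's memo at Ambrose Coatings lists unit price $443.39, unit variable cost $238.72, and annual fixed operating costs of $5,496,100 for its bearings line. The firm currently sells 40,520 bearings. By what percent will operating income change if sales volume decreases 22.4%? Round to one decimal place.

Total contribution margin = 40,520 × $204.67 = $8,293,228.40.
EBIT = $8,293,228.40 − $5,496,100 = $2,797,128.40.
So DOL = total CM / EBIT = $8,293,228.40 / $2,797,128.40 = 2.9649.
So EBIT moves 2.9649 × (-22.4%) = -66.4%.

-66.4%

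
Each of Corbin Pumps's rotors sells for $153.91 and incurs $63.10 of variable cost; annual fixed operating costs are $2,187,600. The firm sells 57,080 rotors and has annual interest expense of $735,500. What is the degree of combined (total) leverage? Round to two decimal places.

Total contribution margin = 57,080 × $90.81 = $5,183,434.80.
Operating income = contribution − fixed costs = $5,183,434.80 − $2,187,600 = $2,995,834.80. Interest = $735,500.00.
DOL = $5,183,434.80 ÷ $2,995,834.80 = 1.7302; DFL = $2,995,834.80 ÷ $2,260,334.80 = 1.3254.
DCL = DOL × DFL = 1.7302 × 1.3254 = 2.2932.

2.29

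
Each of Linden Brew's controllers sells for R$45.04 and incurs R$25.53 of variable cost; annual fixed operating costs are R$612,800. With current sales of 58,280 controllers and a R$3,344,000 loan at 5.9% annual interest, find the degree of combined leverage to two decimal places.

3.48

At 58,280 units, contribution = 58,280 × R$19.51 = R$1,137,042.80.
Operating income = contribution − fixed costs = R$1,137,042.80 − R$612,800 = R$524,242.80. Interest = R$197,296.00, so EBIT − I = R$326,946.80.
Degree of total leverage = total CM / (EBIT − interest) = R$1,137,042.80 / R$326,946.80 = 3.4778.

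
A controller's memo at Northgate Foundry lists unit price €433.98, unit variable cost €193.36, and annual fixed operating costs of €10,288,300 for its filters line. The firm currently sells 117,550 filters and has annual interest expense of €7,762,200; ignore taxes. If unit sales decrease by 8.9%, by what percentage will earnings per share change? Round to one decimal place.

-24.6%

At 117,550 units, contribution = 117,550 × €240.62 = €28,284,881.00.
Subtracting fixed costs: EBIT = €28,284,881.00 − €10,288,300 = €17,996,581.00.
After interest of €7,762,200.00, pre-tax earnings = €10,234,381.00.
DCL = total CM / (EBIT − I) = €28,284,881.00 / €10,234,381.00 = 2.7637.
EPS therefore changes by 2.7637 × (-8.9%) = -24.6%.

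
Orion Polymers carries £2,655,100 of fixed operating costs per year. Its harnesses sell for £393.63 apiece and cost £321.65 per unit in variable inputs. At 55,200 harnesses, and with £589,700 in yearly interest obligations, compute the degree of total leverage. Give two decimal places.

5.45

At 55,200 units, contribution = 55,200 × £71.98 = £3,973,296.00.
Subtracting fixed costs: EBIT = £3,973,296.00 − £2,655,100 = £1,318,196.00. Interest = £589,700.00, so EBIT − I = £728,496.00.
Degree of total leverage = total CM / (EBIT − interest) = £3,973,296.00 / £728,496.00 = 5.4541.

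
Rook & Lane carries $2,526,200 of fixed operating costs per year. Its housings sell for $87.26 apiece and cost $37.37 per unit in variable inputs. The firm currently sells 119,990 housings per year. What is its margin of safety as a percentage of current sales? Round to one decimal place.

Unit CM = price − variable cost = $87.26 − $37.37 = $49.89. Break-even units = $2,526,200 ÷ $49.89 = 50,635.40; break-even revenue = 50,635.40 × $87.26 = $4,418,444.82.
Current sales = 119,990 × $87.26 = $10,470,327.40.
Margin of safety = ($10,470,327.40 − $4,418,444.82) ÷ $10,470,327.40 = 57.8%.

57.8%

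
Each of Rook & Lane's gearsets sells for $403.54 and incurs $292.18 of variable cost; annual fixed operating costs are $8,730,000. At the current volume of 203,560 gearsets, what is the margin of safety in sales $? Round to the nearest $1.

Unit CM = price − variable cost = $403.54 − $292.18 = $111.36. Break-even units = $8,730,000 ÷ $111.36 = 78,394.40; break-even revenue = 78,394.40 × $403.54 = $31,635,274.78.
Actual sales revenue = 203,560 × $403.54 = $82,144,602.40.
Margin of safety = $82,144,602.40 − $31,635,274.78 = $50,509,328.

$50,509,328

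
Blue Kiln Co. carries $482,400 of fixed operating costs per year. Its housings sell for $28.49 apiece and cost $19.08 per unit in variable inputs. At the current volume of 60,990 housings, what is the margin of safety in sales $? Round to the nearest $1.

Unit CM = price − variable cost = $28.49 − $19.08 = $9.41. Break-even units = $482,400 ÷ $9.41 = 51,264.61; break-even revenue = 51,264.61 × $28.49 = $1,460,528.80.
Actual sales revenue = 60,990 × $28.49 = $1,737,605.10.
Margin of safety = $1,737,605.10 − $1,460,528.80 = $277,076.

$277,076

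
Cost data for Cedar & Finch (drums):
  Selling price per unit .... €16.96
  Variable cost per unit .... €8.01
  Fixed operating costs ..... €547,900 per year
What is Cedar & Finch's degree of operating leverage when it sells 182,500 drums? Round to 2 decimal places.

Contribution at this volume is 182,500 × €8.95 = €1,633,375.00.
EBIT = €1,633,375.00 − €547,900 = €1,085,475.00.
So DOL = total CM / EBIT = €1,633,375.00 / €1,085,475.00 = 1.5048.

1.50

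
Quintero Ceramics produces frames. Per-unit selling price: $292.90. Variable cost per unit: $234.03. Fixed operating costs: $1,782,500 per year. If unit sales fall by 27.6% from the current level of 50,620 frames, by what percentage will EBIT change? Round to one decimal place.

-68.7%

Total contribution margin = 50,620 × $58.87 = $2,979,999.40.
Subtracting fixed costs: EBIT = $2,979,999.40 − $1,782,500 = $1,197,499.40.
DOL = contribution ÷ EBIT = $2,979,999.40 ÷ $1,197,499.40 = 2.4885.
So EBIT moves 2.4885 × (-27.6%) = -68.7%.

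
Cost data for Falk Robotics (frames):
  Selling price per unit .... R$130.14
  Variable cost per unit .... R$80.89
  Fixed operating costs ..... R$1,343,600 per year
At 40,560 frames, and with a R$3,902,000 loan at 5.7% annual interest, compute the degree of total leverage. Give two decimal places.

4.63

Total contribution margin = 40,560 × R$49.25 = R$1,997,580.00.
Operating income = contribution − fixed costs = R$1,997,580.00 − R$1,343,600 = R$653,980.00. Interest = R$222,414.00.
DOL = R$1,997,580.00 ÷ R$653,980.00 = 3.0545; DFL = R$653,980.00 ÷ R$431,566.00 = 1.5154.
Combined leverage = 3.0545 × 1.5154 = 4.6288.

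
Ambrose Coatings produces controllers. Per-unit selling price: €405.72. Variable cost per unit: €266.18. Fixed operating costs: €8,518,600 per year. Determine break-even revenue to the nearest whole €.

CM per unit = €405.72 − €266.18 = €139.54; CM ratio = €139.54 / €405.72 = 0.3439.
Break-even revenue = fixed costs × price ÷ CM = €8,518,600 × €405.72 ÷ €139.54 = €24,768,284.

€24,768,284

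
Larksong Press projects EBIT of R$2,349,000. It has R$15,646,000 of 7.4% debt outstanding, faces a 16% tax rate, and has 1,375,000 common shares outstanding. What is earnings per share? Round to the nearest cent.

R$0.73

Interest = R$1,157,804.00, so EBT = R$2,349,000 − R$1,157,804.00 = R$1,191,196.00.
Net income = R$1,191,196.00 × (1 − 0.16) = R$1,000,604.64.
Per share: R$1,000,604.64 / 1,375,000 shares = R$0.73.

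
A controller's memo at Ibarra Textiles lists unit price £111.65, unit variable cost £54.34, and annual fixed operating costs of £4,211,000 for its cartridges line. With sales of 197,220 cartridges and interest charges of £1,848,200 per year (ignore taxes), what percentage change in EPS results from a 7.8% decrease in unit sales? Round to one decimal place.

Total contribution margin = 197,220 × £57.31 = £11,302,678.20.
Operating income = contribution − fixed costs = £11,302,678.20 − £4,211,000 = £7,091,678.20.
After interest of £1,848,200.00, pre-tax earnings = £5,243,478.20.
DCL = total CM / (EBIT − I) = £11,302,678.20 / £5,243,478.20 = 2.1556.
EPS therefore changes by 2.1556 × (-7.8%) = -16.8%.

-16.8%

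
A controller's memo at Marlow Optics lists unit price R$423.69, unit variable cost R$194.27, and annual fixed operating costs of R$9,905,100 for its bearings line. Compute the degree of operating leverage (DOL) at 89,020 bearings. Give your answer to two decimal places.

1.94

Contribution at this volume is 89,020 × R$229.42 = R$20,422,968.40.
Subtracting fixed costs: EBIT = R$20,422,968.40 − R$9,905,100 = R$10,517,868.40.
DOL = contribution ÷ EBIT = R$20,422,968.40 ÷ R$10,517,868.40 = 1.9417.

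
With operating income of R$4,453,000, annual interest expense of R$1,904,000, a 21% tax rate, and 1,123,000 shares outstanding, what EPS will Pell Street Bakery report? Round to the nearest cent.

Pre-tax income = R$4,453,000 − R$1,904,000.00 = R$2,549,000.00.
After tax at 21%: net income = R$2,549,000.00 × 0.79 = R$2,013,710.00.
EPS = R$2,013,710.00 ÷ 1,123,000 = R$1.79.

R$1.79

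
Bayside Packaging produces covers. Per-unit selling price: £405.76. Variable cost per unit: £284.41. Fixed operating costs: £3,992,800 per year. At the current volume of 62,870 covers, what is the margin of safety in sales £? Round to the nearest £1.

£12,159,340

Each unit contributes £405.76 − £284.41 = £121.35. Break-even units = £3,992,800 ÷ £121.35 = 32,903.17; break-even revenue = 32,903.17 × £405.76 = £13,350,791.33.
Actual sales revenue = 62,870 × £405.76 = £25,510,131.20.
Margin of safety = £25,510,131.20 − £13,350,791.33 = £12,159,340.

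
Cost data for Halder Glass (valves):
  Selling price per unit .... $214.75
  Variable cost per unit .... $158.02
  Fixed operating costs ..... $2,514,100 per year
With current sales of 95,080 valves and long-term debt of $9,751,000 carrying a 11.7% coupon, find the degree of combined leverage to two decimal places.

3.10

Contribution at this volume is 95,080 × $56.73 = $5,393,888.40.
Subtracting fixed costs: EBIT = $5,393,888.40 − $2,514,100 = $2,879,788.40. Interest = $1,140,867.00, so EBIT − I = $1,738,921.40.
Degree of total leverage = total CM / (EBIT − interest) = $5,393,888.40 / $1,738,921.40 = 3.1019.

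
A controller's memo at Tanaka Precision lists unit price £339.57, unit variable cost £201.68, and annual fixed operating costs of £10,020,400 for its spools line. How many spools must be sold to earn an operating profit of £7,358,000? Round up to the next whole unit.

Each unit contributes £339.57 − £201.68 = £137.89.
Need Q such that Q × £137.89 − £10,020,400 = £7,358,000, i.e. Q = £17,378,400 / £137.89 = 126,030.89 → 126,031.

126,031 spools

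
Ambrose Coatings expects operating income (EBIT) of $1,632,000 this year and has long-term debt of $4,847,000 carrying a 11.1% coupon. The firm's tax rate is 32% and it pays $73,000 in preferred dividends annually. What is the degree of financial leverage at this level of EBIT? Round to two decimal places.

Annual interest charges come to $538,017.00.
Preferred dividends grossed up pre-tax: $73,000 / (1 − 0.32) = $107,352.94.
DFL = EBIT ÷ [EBIT − I − D_p/(1−t)] = $1,632,000 ÷ [$1,632,000 − $538,017.00 − $107,352.94] = $1,632,000 ÷ $986,630.06 = 1.6541.

1.65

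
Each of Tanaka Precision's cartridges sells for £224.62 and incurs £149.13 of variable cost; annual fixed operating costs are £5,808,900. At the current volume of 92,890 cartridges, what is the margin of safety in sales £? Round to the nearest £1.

Each unit contributes £224.62 − £149.13 = £75.49. Break-even units = £5,808,900 ÷ £75.49 = 76,949.26; break-even revenue = 76,949.26 × £224.62 = £17,284,343.86.
Actual sales revenue = 92,890 × £224.62 = £20,864,951.80.
Margin of safety = £20,864,951.80 − £17,284,343.86 = £3,580,608.

£3,580,608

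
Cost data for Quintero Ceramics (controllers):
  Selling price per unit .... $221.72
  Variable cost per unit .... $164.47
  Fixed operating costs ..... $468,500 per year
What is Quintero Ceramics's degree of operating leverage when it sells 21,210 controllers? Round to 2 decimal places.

Contribution at this volume is 21,210 × $57.25 = $1,214,272.50.
EBIT = $1,214,272.50 − $468,500 = $745,772.50.
DOL = contribution ÷ EBIT = $1,214,272.50 ÷ $745,772.50 = 1.6282.

1.63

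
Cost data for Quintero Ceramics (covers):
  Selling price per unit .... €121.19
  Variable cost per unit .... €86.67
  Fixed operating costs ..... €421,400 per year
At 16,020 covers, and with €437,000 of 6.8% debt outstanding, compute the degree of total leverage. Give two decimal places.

Total contribution margin = 16,020 × €34.52 = €553,010.40.
Subtracting fixed costs: EBIT = €553,010.40 − €421,400 = €131,610.40. Interest = €29,716.00, so EBIT − I = €101,894.40.
Degree of total leverage = total CM / (EBIT − interest) = €553,010.40 / €101,894.40 = 5.4273.

5.43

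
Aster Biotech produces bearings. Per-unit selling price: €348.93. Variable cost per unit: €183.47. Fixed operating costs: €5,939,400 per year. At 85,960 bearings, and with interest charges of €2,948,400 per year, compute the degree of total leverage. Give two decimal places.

At 85,960 units, contribution = 85,960 × €165.46 = €14,222,941.60.
Subtracting fixed costs: EBIT = €14,222,941.60 − €5,939,400 = €8,283,541.60. Interest = €2,948,400.00.
DOL = €14,222,941.60 ÷ €8,283,541.60 = 1.7170; DFL = €8,283,541.60 ÷ €5,335,141.60 = 1.5526.
Combined leverage = 1.7170 × 1.5526 = 2.6658.

2.67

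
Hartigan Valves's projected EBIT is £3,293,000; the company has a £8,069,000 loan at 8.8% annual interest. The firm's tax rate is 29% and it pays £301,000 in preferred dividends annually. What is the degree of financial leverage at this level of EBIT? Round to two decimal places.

1.53

Annual interest charges come to £710,072.00.
Preferred dividends grossed up pre-tax: £301,000 / (1 − 0.29) = £423,943.66.
DFL = EBIT ÷ [EBIT − I − D_p/(1−t)] = £3,293,000 ÷ [£3,293,000 − £710,072.00 − £423,943.66] = £3,293,000 ÷ £2,158,984.34 = 1.5253.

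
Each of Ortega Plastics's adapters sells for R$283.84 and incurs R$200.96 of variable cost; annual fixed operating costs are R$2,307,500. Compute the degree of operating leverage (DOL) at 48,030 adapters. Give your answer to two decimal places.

Total contribution margin = 48,030 × R$82.88 = R$3,980,726.40.
Operating income = contribution − fixed costs = R$3,980,726.40 − R$2,307,500 = R$1,673,226.40.
So DOL = total CM / EBIT = R$3,980,726.40 / R$1,673,226.40 = 2.3791.

2.38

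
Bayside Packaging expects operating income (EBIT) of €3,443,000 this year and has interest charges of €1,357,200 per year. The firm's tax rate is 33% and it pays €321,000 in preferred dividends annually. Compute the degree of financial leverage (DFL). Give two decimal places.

2.14

Annual interest charges come to €1,357,200.00.
Preferred dividends grossed up pre-tax: €321,000 / (1 − 0.33) = €479,104.48.
DFL = EBIT ÷ [EBIT − I − D_p/(1−t)] = €3,443,000 ÷ [€3,443,000 − €1,357,200.00 − €479,104.48] = €3,443,000 ÷ €1,606,695.52 = 2.1429.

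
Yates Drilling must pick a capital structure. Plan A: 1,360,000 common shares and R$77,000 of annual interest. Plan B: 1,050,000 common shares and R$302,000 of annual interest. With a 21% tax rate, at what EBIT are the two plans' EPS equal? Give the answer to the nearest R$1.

R$1,064,097

Set EPS_A = EPS_B: (EBIT − R$77,000)(1 − 0.21) ÷ 1,360,000 = (EBIT − R$302,000)(1 − 0.21) ÷ 1,050,000.
Cancelling (1 − t) and cross-multiplying: 1,050,000·(EBIT − 77,000) = 1,360,000·(EBIT − 302,000).
EBIT × (1,360,000 − 1,050,000) = 302,000 × 1,360,000 − 77,000 × 1,050,000 = 329,870,000,000, so EBIT = 329,870,000,000 ÷ 310,000 = 1,064,096.77.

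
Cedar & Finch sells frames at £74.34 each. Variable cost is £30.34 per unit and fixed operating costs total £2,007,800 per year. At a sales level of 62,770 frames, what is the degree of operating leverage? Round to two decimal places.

3.66

Contribution at this volume is 62,770 × £44.00 = £2,761,880.00.
EBIT = £2,761,880.00 − £2,007,800 = £754,080.00.
Degree of operating leverage = £2,761,880.00 / £754,080.00 = 3.6626.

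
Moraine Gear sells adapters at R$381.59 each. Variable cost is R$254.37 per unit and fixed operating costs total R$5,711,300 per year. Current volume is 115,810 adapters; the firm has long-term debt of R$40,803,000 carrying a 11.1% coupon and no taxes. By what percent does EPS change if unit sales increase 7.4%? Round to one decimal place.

+24.3%

Contribution at this volume is 115,810 × R$127.22 = R$14,733,348.20.
EBIT = R$14,733,348.20 − R$5,711,300 = R$9,022,048.20.
Interest = R$4,529,133.00, so EBIT − I = R$4,492,915.20.
DCL = total CM / (EBIT − I) = R$14,733,348.20 / R$4,492,915.20 = 3.2792.
%ΔEPS = DCL × %ΔSales = 3.2792 × +7.4% = +24.3%.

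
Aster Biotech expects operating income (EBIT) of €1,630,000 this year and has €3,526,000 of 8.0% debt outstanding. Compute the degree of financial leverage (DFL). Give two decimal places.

1.21

Annual interest charges come to €282,080.00.
Degree of financial leverage = EBIT / (EBIT − interest) = €1,630,000 / €1,347,920.00 = 1.2093.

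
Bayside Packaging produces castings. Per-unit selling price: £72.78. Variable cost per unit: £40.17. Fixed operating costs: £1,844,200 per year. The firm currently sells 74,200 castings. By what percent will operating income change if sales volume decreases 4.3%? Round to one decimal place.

-18.1%

Total contribution margin = 74,200 × £32.61 = £2,419,662.00.
Operating income = contribution − fixed costs = £2,419,662.00 − £1,844,200 = £575,462.00.
Degree of operating leverage = £2,419,662.00 / £575,462.00 = 4.2047.
%ΔEBIT = DOL × %ΔSales = 4.2047 × -4.3% = -18.1%.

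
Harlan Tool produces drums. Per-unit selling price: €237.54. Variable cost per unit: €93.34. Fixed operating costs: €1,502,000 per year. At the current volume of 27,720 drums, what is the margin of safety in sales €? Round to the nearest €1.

Each unit contributes €237.54 − €93.34 = €144.20. Break-even units = €1,502,000 ÷ €144.20 = 10,416.09; break-even revenue = 10,416.09 × €237.54 = €2,474,237.73.
Actual sales revenue = 27,720 × €237.54 = €6,584,608.80.
Margin of safety = €6,584,608.80 − €2,474,237.73 = €4,110,371.

€4,110,371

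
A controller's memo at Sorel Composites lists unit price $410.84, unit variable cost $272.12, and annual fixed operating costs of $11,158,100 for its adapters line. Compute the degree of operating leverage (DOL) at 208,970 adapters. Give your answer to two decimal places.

1.63

Contribution at this volume is 208,970 × $138.72 = $28,988,318.40.
Subtracting fixed costs: EBIT = $28,988,318.40 − $11,158,100 = $17,830,218.40.
So DOL = total CM / EBIT = $28,988,318.40 / $17,830,218.40 = 1.6258.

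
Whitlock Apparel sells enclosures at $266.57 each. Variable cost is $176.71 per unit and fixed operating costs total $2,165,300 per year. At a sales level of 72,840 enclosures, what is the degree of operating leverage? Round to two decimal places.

1.49

Total contribution margin = 72,840 × $89.86 = $6,545,402.40.
Operating income = contribution − fixed costs = $6,545,402.40 − $2,165,300 = $4,380,102.40.
DOL = contribution ÷ EBIT = $6,545,402.40 ÷ $4,380,102.40 = 1.4943.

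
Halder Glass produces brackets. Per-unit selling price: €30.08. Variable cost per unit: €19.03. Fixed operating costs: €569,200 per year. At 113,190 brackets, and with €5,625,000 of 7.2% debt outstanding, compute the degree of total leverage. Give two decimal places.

4.52

At 113,190 units, contribution = 113,190 × €11.05 = €1,250,749.50.
Operating income = contribution − fixed costs = €1,250,749.50 − €569,200 = €681,549.50. Interest = €405,000.00, so EBIT − I = €276,549.50.
Degree of total leverage = total CM / (EBIT − interest) = €1,250,749.50 / €276,549.50 = 4.5227.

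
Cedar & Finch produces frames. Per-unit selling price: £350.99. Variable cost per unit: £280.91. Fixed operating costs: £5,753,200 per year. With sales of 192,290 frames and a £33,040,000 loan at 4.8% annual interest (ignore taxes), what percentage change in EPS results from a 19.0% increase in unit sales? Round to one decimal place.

At 192,290 units, contribution = 192,290 × £70.08 = £13,475,683.20.
EBIT = £13,475,683.20 − £5,753,200 = £7,722,483.20.
Interest = £1,585,920.00, so EBIT − I = £6,136,563.20.
DCL = total CM / (EBIT − I) = £13,475,683.20 / £6,136,563.20 = 2.1960.
EPS therefore changes by 2.1960 × (+19.0%) = +41.7%.

+41.7%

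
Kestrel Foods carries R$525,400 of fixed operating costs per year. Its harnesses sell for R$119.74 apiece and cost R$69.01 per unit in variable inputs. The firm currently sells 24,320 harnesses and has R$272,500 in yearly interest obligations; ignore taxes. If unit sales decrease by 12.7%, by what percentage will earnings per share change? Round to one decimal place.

Contribution at this volume is 24,320 × R$50.73 = R$1,233,753.60.
Operating income = contribution − fixed costs = R$1,233,753.60 − R$525,400 = R$708,353.60.
Interest = R$272,500.00, so EBIT − I = R$435,853.60.
DCL = total CM / (EBIT − I) = R$1,233,753.60 / R$435,853.60 = 2.8307.
%ΔEPS = DCL × %ΔSales = 2.8307 × -12.7% = -35.9%.

-35.9%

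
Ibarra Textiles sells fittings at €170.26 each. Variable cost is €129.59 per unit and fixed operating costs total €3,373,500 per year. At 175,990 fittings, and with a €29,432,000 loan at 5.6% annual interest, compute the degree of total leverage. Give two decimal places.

Total contribution margin = 175,990 × €40.67 = €7,157,513.30.
Operating income = contribution − fixed costs = €7,157,513.30 − €3,373,500 = €3,784,013.30. Interest = €1,648,192.00.
DOL = €7,157,513.30 ÷ €3,784,013.30 = 1.8915; DFL = €3,784,013.30 ÷ €2,135,821.30 = 1.7717.
Combined leverage = 1.8915 × 1.7717 = 3.3512.

3.35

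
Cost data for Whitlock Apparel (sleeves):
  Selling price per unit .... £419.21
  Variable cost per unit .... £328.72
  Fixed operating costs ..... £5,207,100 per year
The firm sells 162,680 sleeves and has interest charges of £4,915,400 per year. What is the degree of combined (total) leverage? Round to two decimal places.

3.20

At 162,680 units, contribution = 162,680 × £90.49 = £14,720,913.20.
Operating income = contribution − fixed costs = £14,720,913.20 − £5,207,100 = £9,513,813.20. Interest = £4,915,400.00, so EBIT − I = £4,598,413.20.
Degree of total leverage = total CM / (EBIT − interest) = £14,720,913.20 / £4,598,413.20 = 3.2013.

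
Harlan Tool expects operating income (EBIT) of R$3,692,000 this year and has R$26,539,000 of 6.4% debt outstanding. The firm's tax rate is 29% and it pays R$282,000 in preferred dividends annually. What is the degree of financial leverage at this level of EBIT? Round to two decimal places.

2.31

Annual interest charges come to R$1,698,496.00.
Pre-tax preferred-dividend burden = R$282,000 ÷ (1 − 0.29) = R$397,183.10.
DFL = EBIT ÷ [EBIT − I − D_p/(1−t)] = R$3,692,000 ÷ [R$3,692,000 − R$1,698,496.00 − R$397,183.10] = R$3,692,000 ÷ R$1,596,320.90 = 2.3128.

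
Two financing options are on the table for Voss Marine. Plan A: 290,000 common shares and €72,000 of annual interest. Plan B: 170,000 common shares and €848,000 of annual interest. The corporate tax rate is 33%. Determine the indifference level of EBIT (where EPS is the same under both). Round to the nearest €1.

€1,947,333

Set EPS_A = EPS_B: (EBIT − €72,000)(1 − 0.33) ÷ 290,000 = (EBIT − €848,000)(1 − 0.33) ÷ 170,000.
Cancelling (1 − t) and cross-multiplying: 170,000·(EBIT − 72,000) = 290,000·(EBIT − 848,000).
EBIT × (290,000 − 170,000) = 848,000 × 290,000 − 72,000 × 170,000 = 233,680,000,000, so EBIT = 233,680,000,000 ÷ 120,000 = 1,947,333.33.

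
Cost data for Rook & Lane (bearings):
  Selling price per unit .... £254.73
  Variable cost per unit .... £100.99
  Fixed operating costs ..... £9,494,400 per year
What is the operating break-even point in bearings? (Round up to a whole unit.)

61,757 bearings

Unit CM = price − variable cost = £254.73 − £100.99 = £153.74.
Units to break even: £9,494,400 ÷ £153.74 = 61,756.21, rounded up to 61,757.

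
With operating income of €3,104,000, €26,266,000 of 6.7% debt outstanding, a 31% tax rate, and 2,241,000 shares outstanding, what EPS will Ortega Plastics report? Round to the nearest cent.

€0.41

Pre-tax income = €3,104,000 − €1,759,822.00 = €1,344,178.00.
After tax at 31%: net income = €1,344,178.00 × 0.69 = €927,482.82.
Per share: €927,482.82 / 2,241,000 shares = €0.41.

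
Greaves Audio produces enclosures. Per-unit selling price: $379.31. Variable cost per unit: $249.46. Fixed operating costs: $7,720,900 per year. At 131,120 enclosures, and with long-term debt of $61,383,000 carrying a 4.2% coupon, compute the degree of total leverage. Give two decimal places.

2.53

Total contribution margin = 131,120 × $129.85 = $17,025,932.00.
EBIT = $17,025,932.00 − $7,720,900 = $9,305,032.00. Interest = $2,578,086.00.
DOL = $17,025,932.00 ÷ $9,305,032.00 = 1.8298; DFL = $9,305,032.00 ÷ $6,726,946.00 = 1.3832.
Combined leverage = 1.8298 × 1.3832 = 2.5310.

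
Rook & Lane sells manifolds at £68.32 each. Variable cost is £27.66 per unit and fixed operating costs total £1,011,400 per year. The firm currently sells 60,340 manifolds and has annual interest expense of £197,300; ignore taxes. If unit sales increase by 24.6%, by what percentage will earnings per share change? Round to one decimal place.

+48.5%

Total contribution margin = 60,340 × £40.66 = £2,453,424.40.
Operating income = contribution − fixed costs = £2,453,424.40 − £1,011,400 = £1,442,024.40.
After interest of £197,300.00, pre-tax earnings = £1,244,724.40.
Degree of combined leverage = contribution ÷ (EBIT − I) = £2,453,424.40 ÷ £1,244,724.40 = 1.9711.
EPS therefore changes by 1.9711 × (+24.6%) = +48.5%.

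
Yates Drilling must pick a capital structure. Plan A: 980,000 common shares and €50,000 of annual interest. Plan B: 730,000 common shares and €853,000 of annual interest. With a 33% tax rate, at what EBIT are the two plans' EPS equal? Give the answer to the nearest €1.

€3,197,760

Set EPS_A = EPS_B: (EBIT − €50,000)(1 − 0.33) ÷ 980,000 = (EBIT − €853,000)(1 − 0.33) ÷ 730,000.
The (1 − t) factor cancels: (EBIT − 50,000) × 730,000 = (EBIT − 853,000) × 980,000.
EBIT × (980,000 − 730,000) = 853,000 × 980,000 − 50,000 × 730,000 = 799,440,000,000, so EBIT = 799,440,000,000 ÷ 250,000 = 3,197,760.00.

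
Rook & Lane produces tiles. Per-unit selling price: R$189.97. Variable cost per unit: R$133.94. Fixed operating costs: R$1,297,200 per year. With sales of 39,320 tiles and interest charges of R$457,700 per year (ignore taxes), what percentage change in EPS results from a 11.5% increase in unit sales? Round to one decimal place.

Total contribution margin = 39,320 × R$56.03 = R$2,203,099.60.
EBIT = R$2,203,099.60 − R$1,297,200 = R$905,899.60.
Interest = R$457,700.00, so EBIT − I = R$448,199.60.
DCL = total CM / (EBIT − I) = R$2,203,099.60 / R$448,199.60 = 4.9154.
%ΔEPS = DCL × %ΔSales = 4.9154 × +11.5% = +56.5%.

+56.5%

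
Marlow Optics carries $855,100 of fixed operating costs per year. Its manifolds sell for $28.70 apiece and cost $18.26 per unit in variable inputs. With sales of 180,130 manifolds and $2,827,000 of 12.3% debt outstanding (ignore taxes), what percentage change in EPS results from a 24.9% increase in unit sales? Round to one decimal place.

+69.1%

At 180,130 units, contribution = 180,130 × $10.44 = $1,880,557.20.
Operating income = contribution − fixed costs = $1,880,557.20 − $855,100 = $1,025,457.20.
Interest = $347,721.00, so EBIT − I = $677,736.20.
Degree of combined leverage = contribution ÷ (EBIT − I) = $1,880,557.20 ÷ $677,736.20 = 2.7748.
EPS therefore changes by 2.7748 × (+24.9%) = +69.1%.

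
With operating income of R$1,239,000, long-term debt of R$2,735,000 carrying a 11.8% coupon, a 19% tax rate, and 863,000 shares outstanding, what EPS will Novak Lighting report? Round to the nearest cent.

Pre-tax income = R$1,239,000 − R$322,730.00 = R$916,270.00.
After tax at 19%: net income = R$916,270.00 × 0.81 = R$742,178.70.
Per share: R$742,178.70 / 863,000 shares = R$0.86.

R$0.86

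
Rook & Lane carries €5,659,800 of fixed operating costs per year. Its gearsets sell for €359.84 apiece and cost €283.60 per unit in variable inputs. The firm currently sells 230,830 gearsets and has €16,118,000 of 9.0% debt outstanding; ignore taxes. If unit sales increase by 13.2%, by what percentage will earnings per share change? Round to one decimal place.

+22.1%

Total contribution margin = 230,830 × €76.24 = €17,598,479.20.
EBIT = €17,598,479.20 − €5,659,800 = €11,938,679.20.
Interest = €1,450,620.00, so EBIT − I = €10,488,059.20.
DCL = total CM / (EBIT − I) = €17,598,479.20 / €10,488,059.20 = 1.6780.
EPS therefore changes by 1.6780 × (+13.2%) = +22.1%.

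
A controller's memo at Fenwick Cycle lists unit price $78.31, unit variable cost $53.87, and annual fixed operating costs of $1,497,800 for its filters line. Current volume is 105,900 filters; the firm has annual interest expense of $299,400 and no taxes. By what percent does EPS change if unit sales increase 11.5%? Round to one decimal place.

+37.6%

Contribution at this volume is 105,900 × $24.44 = $2,588,196.00.
Operating income = contribution − fixed costs = $2,588,196.00 − $1,497,800 = $1,090,396.00.
After interest of $299,400.00, pre-tax earnings = $790,996.00.
DCL = total CM / (EBIT − I) = $2,588,196.00 / $790,996.00 = 3.2721.
%ΔEPS = DCL × %ΔSales = 3.2721 × +11.5% = +37.6%.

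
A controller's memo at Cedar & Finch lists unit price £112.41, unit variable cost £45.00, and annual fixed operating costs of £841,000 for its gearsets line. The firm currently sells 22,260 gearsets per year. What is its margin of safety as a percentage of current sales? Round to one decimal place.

Each unit contributes £112.41 − £45.00 = £67.41. Break-even units = £841,000 ÷ £67.41 = 12,475.89; break-even revenue = 12,475.89 × £112.41 = £1,402,415.22.
Actual sales revenue = 22,260 × £112.41 = £2,502,246.60.
Margin of safety = (£2,502,246.60 − £1,402,415.22) ÷ £2,502,246.60 = 44.0%.

44.0%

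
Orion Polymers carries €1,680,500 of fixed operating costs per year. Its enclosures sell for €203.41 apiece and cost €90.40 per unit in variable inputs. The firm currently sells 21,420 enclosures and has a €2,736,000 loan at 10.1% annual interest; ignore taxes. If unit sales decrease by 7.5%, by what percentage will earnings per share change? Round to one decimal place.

Contribution at this volume is 21,420 × €113.01 = €2,420,674.20.
Subtracting fixed costs: EBIT = €2,420,674.20 − €1,680,500 = €740,174.20.
After interest of €276,336.00, pre-tax earnings = €463,838.20.
Degree of combined leverage = contribution ÷ (EBIT − I) = €2,420,674.20 ÷ €463,838.20 = 5.2188.
%ΔEPS = DCL × %ΔSales = 5.2188 × -7.5% = -39.1%.

-39.1%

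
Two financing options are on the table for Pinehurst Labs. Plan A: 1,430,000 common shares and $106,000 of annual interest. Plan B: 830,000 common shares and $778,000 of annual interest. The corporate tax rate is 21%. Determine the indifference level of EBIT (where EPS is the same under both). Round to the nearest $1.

Set EPS_A = EPS_B: (EBIT − $106,000)(1 − 0.21) ÷ 1,430,000 = (EBIT − $778,000)(1 − 0.21) ÷ 830,000.
Cancelling (1 − t) and cross-multiplying: 830,000·(EBIT − 106,000) = 1,430,000·(EBIT − 778,000).
EBIT × (1,430,000 − 830,000) = 778,000 × 1,430,000 − 106,000 × 830,000 = 1,024,560,000,000, so EBIT = 1,024,560,000,000 ÷ 600,000 = 1,707,600.00.

$1,707,600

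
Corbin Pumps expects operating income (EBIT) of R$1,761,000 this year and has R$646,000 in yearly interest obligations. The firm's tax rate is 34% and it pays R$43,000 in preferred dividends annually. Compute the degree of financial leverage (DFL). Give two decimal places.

1.68

Interest = R$646,000.00.
Pre-tax preferred-dividend burden = R$43,000 ÷ (1 − 0.34) = R$65,151.52.
DFL = EBIT ÷ [EBIT − I − D_p/(1−t)] = R$1,761,000 ÷ [R$1,761,000 − R$646,000.00 − R$65,151.52] = R$1,761,000 ÷ R$1,049,848.48 = 1.6774.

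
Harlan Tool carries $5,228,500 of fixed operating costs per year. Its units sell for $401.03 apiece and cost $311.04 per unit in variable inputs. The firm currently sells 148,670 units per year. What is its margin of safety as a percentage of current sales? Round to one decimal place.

Contribution margin per unit = $401.03 − $311.04 = $89.99. Break-even units = $5,228,500 ÷ $89.99 = 58,100.90; break-even revenue = 58,100.90 × $401.03 = $23,300,203.97.
Current sales = 148,670 × $401.03 = $59,621,130.10.
Margin of safety = ($59,621,130.10 − $23,300,203.97) ÷ $59,621,130.10 = 60.9%.

60.9%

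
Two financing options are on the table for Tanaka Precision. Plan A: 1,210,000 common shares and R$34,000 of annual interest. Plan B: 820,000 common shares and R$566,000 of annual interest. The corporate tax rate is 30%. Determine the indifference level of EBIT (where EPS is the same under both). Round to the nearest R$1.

R$1,684,564

Set EPS_A = EPS_B: (EBIT − R$34,000)(1 − 0.30) ÷ 1,210,000 = (EBIT − R$566,000)(1 − 0.30) ÷ 820,000.
The (1 − t) factor cancels: (EBIT − 34,000) × 820,000 = (EBIT − 566,000) × 1,210,000.
EBIT × (1,210,000 − 820,000) = 566,000 × 1,210,000 − 34,000 × 820,000 = 656,980,000,000, so EBIT = 656,980,000,000 ÷ 390,000 = 1,684,564.10.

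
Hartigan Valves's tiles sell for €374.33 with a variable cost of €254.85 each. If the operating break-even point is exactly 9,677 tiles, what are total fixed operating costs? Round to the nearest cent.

€1,156,207.96

Unit CM = price − variable cost = €374.33 − €254.85 = €119.48.
Since BE = FC / CM, FC = 9,677 × €119.48 = €1,156,207.96.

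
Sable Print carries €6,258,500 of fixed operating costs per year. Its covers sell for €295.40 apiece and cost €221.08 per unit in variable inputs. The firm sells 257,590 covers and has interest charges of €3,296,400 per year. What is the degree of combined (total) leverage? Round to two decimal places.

At 257,590 units, contribution = 257,590 × €74.32 = €19,144,088.80.
Subtracting fixed costs: EBIT = €19,144,088.80 − €6,258,500 = €12,885,588.80. Interest = €3,296,400.00.
DOL = €19,144,088.80 ÷ €12,885,588.80 = 1.4857; DFL = €12,885,588.80 ÷ €9,589,188.80 = 1.3438.
DCL = DOL × DFL = 1.4857 × 1.3438 = 1.9965.

2.00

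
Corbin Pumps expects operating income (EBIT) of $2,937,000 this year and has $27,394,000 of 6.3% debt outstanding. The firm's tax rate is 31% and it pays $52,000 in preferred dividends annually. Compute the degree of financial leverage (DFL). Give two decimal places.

Annual interest charges come to $1,725,822.00.
Preferred dividends grossed up pre-tax: $52,000 / (1 − 0.31) = $75,362.32.
DFL = EBIT ÷ [EBIT − I − D_p/(1−t)] = $2,937,000 ÷ [$2,937,000 − $1,725,822.00 − $75,362.32] = $2,937,000 ÷ $1,135,815.68 = 2.5858.

2.59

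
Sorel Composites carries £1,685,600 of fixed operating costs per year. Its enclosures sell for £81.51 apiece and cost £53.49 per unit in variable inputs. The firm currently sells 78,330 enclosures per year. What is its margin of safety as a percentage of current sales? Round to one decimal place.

23.2%

Unit CM = price − variable cost = £81.51 − £53.49 = £28.02. Break-even units = £1,685,600 ÷ £28.02 = 60,157.03; break-even revenue = 60,157.03 × £81.51 = £4,903,399.57.
Current sales = 78,330 × £81.51 = £6,384,678.30.
Margin of safety = (£6,384,678.30 − £4,903,399.57) ÷ £6,384,678.30 = 23.2%.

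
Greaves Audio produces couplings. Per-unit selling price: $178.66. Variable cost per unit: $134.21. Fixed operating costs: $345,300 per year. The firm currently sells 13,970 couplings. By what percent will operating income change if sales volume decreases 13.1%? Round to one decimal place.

-29.5%

At 13,970 units, contribution = 13,970 × $44.45 = $620,966.50.
EBIT = $620,966.50 − $345,300 = $275,666.50.
Degree of operating leverage = $620,966.50 / $275,666.50 = 2.2526.
Operating income changes by 2.2526 × -13.1% = -29.5%.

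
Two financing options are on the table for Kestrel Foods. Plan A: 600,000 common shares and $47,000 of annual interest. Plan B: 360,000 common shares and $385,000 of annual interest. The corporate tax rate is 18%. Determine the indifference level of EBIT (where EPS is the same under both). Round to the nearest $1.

Set EPS_A = EPS_B: (EBIT − $47,000)(1 − 0.18) ÷ 600,000 = (EBIT − $385,000)(1 − 0.18) ÷ 360,000.
Cancelling (1 − t) and cross-multiplying: 360,000·(EBIT − 47,000) = 600,000·(EBIT − 385,000).
Solving, EBIT = (385,000·600,000 − 47,000·360,000) / (600,000 − 360,000) = 214,080,000,000 / 240,000 = 892,000.00.

$892,000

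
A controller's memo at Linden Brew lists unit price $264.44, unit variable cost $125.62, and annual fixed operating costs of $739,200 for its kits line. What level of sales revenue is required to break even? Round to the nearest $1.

CM per unit = $264.44 − $125.62 = $138.82; CM ratio = $138.82 / $264.44 = 0.5250.
Break-even sales = FC ÷ CM ratio = $739,200 × $264.44 / $138.82 = $1,408,112.

$1,408,112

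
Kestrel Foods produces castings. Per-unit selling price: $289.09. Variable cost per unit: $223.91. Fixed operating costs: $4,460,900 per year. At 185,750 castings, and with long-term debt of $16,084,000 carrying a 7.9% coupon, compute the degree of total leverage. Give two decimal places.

1.90

At 185,750 units, contribution = 185,750 × $65.18 = $12,107,185.00.
Subtracting fixed costs: EBIT = $12,107,185.00 − $4,460,900 = $7,646,285.00. Interest = $1,270,636.00.
DOL = $12,107,185.00 ÷ $7,646,285.00 = 1.5834; DFL = $7,646,285.00 ÷ $6,375,649.00 = 1.1993.
DCL = DOL × DFL = 1.5834 × 1.1993 = 1.8990.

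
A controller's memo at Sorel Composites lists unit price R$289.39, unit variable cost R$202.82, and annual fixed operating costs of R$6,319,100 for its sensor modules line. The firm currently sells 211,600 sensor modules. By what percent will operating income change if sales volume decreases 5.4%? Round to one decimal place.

-8.2%

Total contribution margin = 211,600 × R$86.57 = R$18,318,212.00.
Operating income = contribution − fixed costs = R$18,318,212.00 − R$6,319,100 = R$11,999,112.00.
DOL = contribution ÷ EBIT = R$18,318,212.00 ÷ R$11,999,112.00 = 1.5266.
Operating income changes by 1.5266 × -5.4% = -8.2%.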